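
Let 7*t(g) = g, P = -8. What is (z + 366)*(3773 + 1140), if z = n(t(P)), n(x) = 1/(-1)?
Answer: 1793245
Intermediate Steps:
t(g) = g/7
n(x) = -1
z = -1
(z + 366)*(3773 + 1140) = (-1 + 366)*(3773 + 1140) = 365*4913 = 1793245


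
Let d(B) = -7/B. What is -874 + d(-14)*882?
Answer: -433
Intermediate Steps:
-874 + d(-14)*882 = -874 - 7/(-14)*882 = -874 - 7*(-1/14)*882 = -874 + (½)*882 = -874 + 441 = -433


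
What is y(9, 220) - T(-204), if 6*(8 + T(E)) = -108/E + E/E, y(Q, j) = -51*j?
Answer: -571825/51 ≈ -11212.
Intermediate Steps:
T(E) = -47/6 - 18/E (T(E) = -8 + (-108/E + E/E)/6 = -8 + (-108/E + 1)/6 = -8 + (1 - 108/E)/6 = -8 + (⅙ - 18/E) = -47/6 - 18/E)
y(9, 220) - T(-204) = -51*220 - (-47/6 - 18/(-204)) = -11220 - (-47/6 - 18*(-1/204)) = -11220 - (-47/6 + 3/34) = -11220 - 1*(-395/51) = -11220 + 395/51 = -571825/51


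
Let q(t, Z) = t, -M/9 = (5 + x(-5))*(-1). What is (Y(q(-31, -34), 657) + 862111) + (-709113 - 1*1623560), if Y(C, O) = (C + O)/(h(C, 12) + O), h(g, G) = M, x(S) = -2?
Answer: -502931891/342 ≈ -1.4706e+6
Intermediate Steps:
M = 27 (M = -9*(5 - 2)*(-1) = -27*(-1) = -9*(-3) = 27)
h(g, G) = 27
Y(C, O) = (C + O)/(27 + O)
(Y(q(-31, -34), 657) + 862111) + (-709113 - 1*1623560) = ((-31 + 657)/(27 + 657) + 862111) + (-709113 - 1*1623560) = (626/684 + 862111) + (-709113 - 1623560) = ((1/684)*626 + 862111) - 2332673 = (313/342 + 862111) - 2332673 = 294842275/342 - 2332673 = -502931891/342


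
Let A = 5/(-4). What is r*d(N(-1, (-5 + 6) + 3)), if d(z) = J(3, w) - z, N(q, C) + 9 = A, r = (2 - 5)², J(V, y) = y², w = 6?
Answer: 1665/4 ≈ 416.25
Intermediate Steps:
A = -5/4 (A = 5*(-¼) = -5/4 ≈ -1.2500)
r = 9 (r = (-3)² = 9)
N(q, C) = -41/4 (N(q, C) = -9 - 5/4 = -41/4)
d(z) = 36 - z (d(z) = 6² - z = 36 - z)
r*d(N(-1, (-5 + 6) + 3)) = 9*(36 - 1*(-41/4)) = 9*(36 + 41/4) = 9*(185/4) = 1665/4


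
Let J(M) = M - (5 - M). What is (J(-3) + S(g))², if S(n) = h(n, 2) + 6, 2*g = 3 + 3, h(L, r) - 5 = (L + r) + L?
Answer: 64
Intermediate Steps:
h(L, r) = 5 + r + 2*L (h(L, r) = 5 + ((L + r) + L) = 5 + (r + 2*L) = 5 + r + 2*L)
J(M) = -5 + 2*M (J(M) = M + (-5 + M) = -5 + 2*M)
g = 3 (g = (3 + 3)/2 = (½)*6 = 3)
S(n) = 13 + 2*n (S(n) = (5 + 2 + 2*n) + 6 = (7 + 2*n) + 6 = 13 + 2*n)
(J(-3) + S(g))² = ((-5 + 2*(-3)) + (13 + 2*3))² = ((-5 - 6) + (13 + 6))² = (-11 + 19)² = 8² = 64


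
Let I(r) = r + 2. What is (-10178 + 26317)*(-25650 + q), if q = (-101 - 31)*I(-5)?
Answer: -407574306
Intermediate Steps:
I(r) = 2 + r
q = 396 (q = (-101 - 31)*(2 - 5) = -132*(-3) = 396)
(-10178 + 26317)*(-25650 + q) = (-10178 + 26317)*(-25650 + 396) = 16139*(-25254) = -407574306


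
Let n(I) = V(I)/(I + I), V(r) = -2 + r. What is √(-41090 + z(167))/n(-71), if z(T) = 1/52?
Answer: 71*I*√27776827/949 ≈ 394.31*I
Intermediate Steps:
z(T) = 1/52
n(I) = (-2 + I)/(2*I) (n(I) = (-2 + I)/(I + I) = (-2 + I)/((2*I)) = (-2 + I)*(1/(2*I)) = (-2 + I)/(2*I))
√(-41090 + z(167))/n(-71) = √(-41090 + 1/52)/(((½)*(-2 - 71)/(-71))) = √(-2136679/52)/(((½)*(-1/71)*(-73))) = (I*√27776827/26)/(73/142) = (I*√27776827/26)*(142/73) = 71*I*√27776827/949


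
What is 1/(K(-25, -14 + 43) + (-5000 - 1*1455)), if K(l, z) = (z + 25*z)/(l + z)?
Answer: -2/12533 ≈ -0.00015958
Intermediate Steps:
K(l, z) = 26*z/(l + z) (K(l, z) = (26*z)/(l + z) = 26*z/(l + z))
1/(K(-25, -14 + 43) + (-5000 - 1*1455)) = 1/(26*(-14 + 43)/(-25 + (-14 + 43)) + (-5000 - 1*1455)) = 1/(26*29/(-25 + 29) + (-5000 - 1455)) = 1/(26*29/4 - 6455) = 1/(26*29*(1/4) - 6455) = 1/(377/2 - 6455) = 1/(-12533/2) = -2/12533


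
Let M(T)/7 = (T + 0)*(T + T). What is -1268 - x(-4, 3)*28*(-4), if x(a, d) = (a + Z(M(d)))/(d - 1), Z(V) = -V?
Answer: -8548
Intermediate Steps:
M(T) = 14*T**2 (M(T) = 7*((T + 0)*(T + T)) = 7*(T*(2*T)) = 7*(2*T**2) = 14*T**2)
x(a, d) = (a - 14*d**2)/(-1 + d) (x(a, d) = (a - 14*d**2)/(d - 1) = (a - 14*d**2)/(-1 + d))
-1268 - x(-4, 3)*28*(-4) = -1268 - ((-4 - 14*3**2)/(-1 + 3))*28*(-4) = -1268 - ((-4 - 14*9)/2)*28*(-4) = -1268 - ((-4 - 126)/2)*28*(-4) = -1268 - ((1/2)*(-130))*28*(-4) = -1268 - (-65*28)*(-4) = -1268 - (-1820)*(-4) = -1268 - 1*7280 = -1268 - 7280 = -8548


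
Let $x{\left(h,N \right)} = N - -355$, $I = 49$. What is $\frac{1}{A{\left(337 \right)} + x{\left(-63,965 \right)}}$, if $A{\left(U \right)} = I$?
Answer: $\frac{1}{1369} \approx 0.00073046$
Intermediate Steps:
$A{\left(U \right)} = 49$
$x{\left(h,N \right)} = 355 + N$ ($x{\left(h,N \right)} = N + 355 = 355 + N$)
$\frac{1}{A{\left(337 \right)} + x{\left(-63,965 \right)}} = \frac{1}{49 + \left(355 + 965\right)} = \frac{1}{49 + 1320} = \frac{1}{1369}$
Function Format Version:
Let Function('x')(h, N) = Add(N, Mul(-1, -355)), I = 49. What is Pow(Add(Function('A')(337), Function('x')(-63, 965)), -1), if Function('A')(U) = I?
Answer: Rational(1, 1369) ≈ 0.00073046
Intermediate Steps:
Function('A')(U) = 49
Function('x')(h, N) = Add(355, N) (Function('x')(h, N) = Add(N, 355) = Add(355, N))
Pow(Add(Function('A')(337), Function('x')(-63, 965)), -1) = Pow(Add(49, Add(355, 965)), -1) = Pow(Add(49, 1320), -1) = Pow(1369, -1) = Rational(1, 1369)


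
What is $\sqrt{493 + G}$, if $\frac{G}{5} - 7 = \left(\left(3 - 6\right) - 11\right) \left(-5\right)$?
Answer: $\sqrt{878} \approx 29.631$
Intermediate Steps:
$G = 385$ ($G = 35 + 5 \left(\left(3 - 6\right) - 11\right) \left(-5\right) = 35 + 5 \left(-3 - 11\right) \left(-5\right) = 35 + 5 \left(\left(-14\right) \left(-5\right)\right) = 35 + 5 \cdot 70 = 35 + 350 = 385$)
$\sqrt{493 + G} = \sqrt{493 + 385} = \sqrt{878}$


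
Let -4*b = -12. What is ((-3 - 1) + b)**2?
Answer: 1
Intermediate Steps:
b = 3 (b = -1/4*(-12) = 3)
((-3 - 1) + b)**2 = ((-3 - 1) + 3)**2 = (-4 + 3)**2 = (-1)**2 = 1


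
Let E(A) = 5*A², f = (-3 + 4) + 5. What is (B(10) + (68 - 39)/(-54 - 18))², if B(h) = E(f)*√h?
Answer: 1679616841/5184 - 145*√10 ≈ 3.2354e+5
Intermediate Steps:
f = 6 (f = 1 + 5 = 6)
B(h) = 180*√h (B(h) = (5*6²)*√h = (5*36)*√h = 180*√h)
(B(10) + (68 - 39)/(-54 - 18))² = (180*√10 + (68 - 39)/(-54 - 18))² = (180*√10 + 29/(-72))² = (180*√10 + 29*(-1/72))² = (180*√10 - 29/72)² = (-29/72 + 180*√10)²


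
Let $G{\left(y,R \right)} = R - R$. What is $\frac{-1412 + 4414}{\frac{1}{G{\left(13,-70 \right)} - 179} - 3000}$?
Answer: $- \frac{537358}{537001} \approx -1.0007$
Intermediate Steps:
$G{\left(y,R \right)} = 0$
$\frac{-1412 + 4414}{\frac{1}{G{\left(13,-70 \right)} - 179} - 3000} = \frac{-1412 + 4414}{\frac{1}{0 - 179} - 3000} = \frac{3002}{\frac{1}{-179} - 3000} = \frac{3002}{- \frac{1}{179} - 3000} = \frac{3002}{- \frac{537001}{179}} = 3002 \left(- \frac{179}{537001}\right) = - \frac{537358}{537001}$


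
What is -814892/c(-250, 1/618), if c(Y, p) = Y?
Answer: 407446/125 ≈ 3259.6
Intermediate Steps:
-814892/c(-250, 1/618) = -814892/(-250) = -814892*(-1/250) = 407446/125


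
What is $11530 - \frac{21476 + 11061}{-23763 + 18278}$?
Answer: $\frac{63274587}{5485} \approx 11536.0$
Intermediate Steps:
$11530 - \frac{21476 + 11061}{-23763 + 18278} = 11530 - \frac{32537}{-5485} = 11530 - 32537 \left(- \frac{1}{5485}\right) = 11530 - - \frac{32537}{5485} = 11530 + \frac{32537}{5485} = \frac{63274587}{5485}$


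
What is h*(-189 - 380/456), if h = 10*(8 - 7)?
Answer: -5695/3 ≈ -1898.3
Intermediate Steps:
h = 10 (h = 10*1 = 10)
h*(-189 - 380/456) = 10*(-189 - 380/456) = 10*(-189 - 380*1/456) = 10*(-189 - ⅚) = 10*(-1139/6) = -5695/3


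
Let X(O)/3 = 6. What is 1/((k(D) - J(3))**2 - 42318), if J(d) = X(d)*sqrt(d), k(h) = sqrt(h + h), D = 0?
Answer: -1/41346 ≈ -2.4186e-5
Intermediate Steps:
X(O) = 18 (X(O) = 3*6 = 18)
k(h) = sqrt(2)*sqrt(h) (k(h) = sqrt(2*h) = sqrt(2)*sqrt(h))
J(d) = 18*sqrt(d)
1/((k(D) - J(3))**2 - 42318) = 1/((sqrt(2)*sqrt(0) - 18*sqrt(3))**2 - 42318) = 1/((sqrt(2)*0 - 18*sqrt(3))**2 - 42318) = 1/((0 - 18*sqrt(3))**2 - 42318) = 1/((-18*sqrt(3))**2 - 42318) = 1/(972 - 42318) = 1/(-41346) = -1/41346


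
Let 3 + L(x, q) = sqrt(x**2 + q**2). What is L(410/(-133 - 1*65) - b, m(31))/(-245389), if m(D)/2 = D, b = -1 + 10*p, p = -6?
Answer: 3/245389 - 10*sqrt(717106)/24293511 ≈ -0.00033635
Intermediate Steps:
b = -61 (b = -1 + 10*(-6) = -1 - 60 = -61)
m(D) = 2*D
L(x, q) = -3 + sqrt(q**2 + x**2) (L(x, q) = -3 + sqrt(x**2 + q**2) = -3 + sqrt(q**2 + x**2))
L(410/(-133 - 1*65) - b, m(31))/(-245389) = (-3 + sqrt((2*31)**2 + (410/(-133 - 1*65) - 1*(-61))**2))/(-245389) = (-3 + sqrt(62**2 + (410/(-133 - 65) + 61)**2))*(-1/245389) = (-3 + sqrt(3844 + (410/(-198) + 61)**2))*(-1/245389) = (-3 + sqrt(3844 + (410*(-1/198) + 61)**2))*(-1/245389) = (-3 + sqrt(3844 + (-205/99 + 61)**2))*(-1/245389) = (-3 + sqrt(3844 + (5834/99)**2))*(-1/245389) = (-3 + sqrt(3844 + 34035556/9801))*(-1/245389) = (-3 + sqrt(71710600/9801))*(-1/245389) = (-3 + 10*sqrt(717106)/99)*(-1/245389) = 3/245389 - 10*sqrt(717106)/24293511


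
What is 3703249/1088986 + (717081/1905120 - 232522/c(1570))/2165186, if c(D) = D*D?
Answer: 313775143035679933604603/92269443622096698350400 ≈ 3.4006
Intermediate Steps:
c(D) = D²
3703249/1088986 + (717081/1905120 - 232522/c(1570))/2165186 = 3703249/1088986 + (717081/1905120 - 232522/(1570²))/2165186 = 3703249*(1/1088986) + (717081*(1/1905120) - 232522/2464900)*(1/2165186) = 3703249/1088986 + (239027/635040 - 232522*1/2464900)*(1/2165186) = 3703249/1088986 + (239027/635040 - 116261/1232450)*(1/2165186) = 3703249/1088986 + (22075844071/78265504800)*(1/2165186) = 3703249/1088986 + 22075844071/169459375275892800 = 313775143035679933604603/92269443622096698350400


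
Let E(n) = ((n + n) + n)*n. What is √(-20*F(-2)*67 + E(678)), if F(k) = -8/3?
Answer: 2*√3110907/3 ≈ 1175.9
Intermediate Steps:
F(k) = -8/3 (F(k) = -8*⅓ = -8/3)
E(n) = 3*n² (E(n) = (2*n + n)*n = (3*n)*n = 3*n²)
√(-20*F(-2)*67 + E(678)) = √(-20*(-8/3)*67 + 3*678²) = √((160/3)*67 + 3*459684) = √(10720/3 + 1379052) = √(4147876/3) = 2*√3110907/3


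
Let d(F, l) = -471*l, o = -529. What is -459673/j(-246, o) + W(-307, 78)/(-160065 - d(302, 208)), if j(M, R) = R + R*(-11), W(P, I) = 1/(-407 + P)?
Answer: -5095160097836/58636023705 ≈ -86.895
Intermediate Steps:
j(M, R) = -10*R (j(M, R) = R - 11*R = -10*R)
-459673/j(-246, o) + W(-307, 78)/(-160065 - d(302, 208)) = -459673/((-10*(-529))) + 1/((-407 - 307)*(-160065 - (-471)*208)) = -459673/5290 + 1/((-714)*(-160065 - 1*(-97968))) = -459673*1/5290 - 1/(714*(-160065 + 97968)) = -459673/5290 - 1/714/(-62097) = -459673/5290 - 1/714*(-1/62097) = -459673/5290 + 1/44337258 = -5095160097836/58636023705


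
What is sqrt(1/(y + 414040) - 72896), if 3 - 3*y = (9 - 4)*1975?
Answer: I*sqrt(27671961872052710)/616124 ≈ 269.99*I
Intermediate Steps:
y = -9872/3 (y = 1 - (9 - 4)*1975/3 = 1 - 5*1975/3 = 1 - 1/3*9875 = 1 - 9875/3 = -9872/3 ≈ -3290.7)
sqrt(1/(y + 414040) - 72896) = sqrt(1/(-9872/3 + 414040) - 72896) = sqrt(1/(1232248/3) - 72896) = sqrt(3/1232248 - 72896) = sqrt(-89825950205/1232248) = I*sqrt(27671961872052710)/616124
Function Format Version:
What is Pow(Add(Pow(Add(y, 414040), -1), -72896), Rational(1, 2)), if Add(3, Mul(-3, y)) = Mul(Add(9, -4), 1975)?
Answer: Mul(Rational(1, 616124), I, Pow(27671961872052710, Rational(1, 2))) ≈ Mul(269.99, I)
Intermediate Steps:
y = Rational(-9872, 3) (y = Add(1, Mul(Rational(-1, 3), Mul(Add(9, -4), 1975))) = Add(1, Mul(Rational(-1, 3), Mul(5, 1975))) = Add(1, Mul(Rational(-1, 3), 9875)) = Add(1, Rational(-9875, 3)) = Rational(-9872, 3) ≈ -3290.7)
Pow(Add(Pow(Add(y, 414040), -1), -72896), Rational(1, 2)) = Pow(Add(Pow(Add(Rational(-9872, 3), 414040), -1), -72896), Rational(1, 2)) = Pow(Add(Pow(Rational(1232248, 3), -1), -72896), Rational(1, 2)) = Pow(Add(Rational(3, 1232248), -72896), Rational(1, 2)) = Pow(Rational(-89825950205, 1232248), Rational(1, 2)) = Mul(Rational(1, 616124), I, Pow(27671961872052710, Rational(1, 2)))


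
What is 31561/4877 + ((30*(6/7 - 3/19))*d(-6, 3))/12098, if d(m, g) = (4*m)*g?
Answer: 24901515157/3923629409 ≈ 6.3465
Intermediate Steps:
d(m, g) = 4*g*m
31561/4877 + ((30*(6/7 - 3/19))*d(-6, 3))/12098 = 31561/4877 + ((30*(6/7 - 3/19))*(4*3*(-6)))/12098 = 31561*(1/4877) + ((30*(6*(⅐) - 3*1/19))*(-72))*(1/12098) = 31561/4877 + ((30*(6/7 - 3/19))*(-72))*(1/12098) = 31561/4877 + ((30*(93/133))*(-72))*(1/12098) = 31561/4877 + ((2790/133)*(-72))*(1/12098) = 31561/4877 - 200880/133*1/12098 = 31561/4877 - 100440/804517 = 24901515157/3923629409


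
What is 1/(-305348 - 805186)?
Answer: -1/1110534 ≈ -9.0047e-7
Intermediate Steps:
1/(-305348 - 805186) = 1/(-1110534) = -1/1110534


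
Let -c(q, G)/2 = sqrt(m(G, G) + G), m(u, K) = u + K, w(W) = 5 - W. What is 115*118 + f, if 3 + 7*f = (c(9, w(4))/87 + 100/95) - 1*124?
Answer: 1802417/133 - 2*sqrt(3)/609 ≈ 13552.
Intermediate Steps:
m(u, K) = K + u
c(q, G) = -2*sqrt(3)*sqrt(G) (c(q, G) = -2*sqrt((G + G) + G) = -2*sqrt(2*G + G) = -2*sqrt(3)*sqrt(G))
f = -2393/133 - 2*sqrt(3)/609 (f = -3/7 + ((-2*sqrt(3)*sqrt(5 - 1*4)/87 + 100/95) - 1*124)/7 = -3/7 + ((-2*sqrt(3)*sqrt(5 - 4)*(1/87) + 100*(1/95)) - 124)/7 = -3/7 + ((-2*sqrt(3)*sqrt(1)*(1/87) + 20/19) - 124)/7 = -3/7 + ((-2*sqrt(3)*1*(1/87) + 20/19) - 124)/7 = -3/7 + ((-2*sqrt(3)*(1/87) + 20/19) - 124)/7 = -3/7 + ((-2*sqrt(3)/87 + 20/19) - 124)/7 = -3/7 + ((20/19 - 2*sqrt(3)/87) - 124)/7 = -3/7 + (-2336/19 - 2*sqrt(3)/87)/7 = -3/7 + (-2336/133 - 2*sqrt(3)/609) = -2393/133 - 2*sqrt(3)/609 ≈ -17.998)
115*118 + f = 115*118 + (-2393/133 - 2*sqrt(3)/609) = 13570 + (-2393/133 - 2*sqrt(3)/609) = 1802417/133 - 2*sqrt(3)/609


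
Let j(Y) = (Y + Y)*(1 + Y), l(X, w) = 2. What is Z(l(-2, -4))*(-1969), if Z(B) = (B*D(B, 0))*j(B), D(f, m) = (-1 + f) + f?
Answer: -141768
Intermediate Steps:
D(f, m) = -1 + 2*f
j(Y) = 2*Y*(1 + Y) (j(Y) = (2*Y)*(1 + Y) = 2*Y*(1 + Y))
Z(B) = 2*B²*(1 + B)*(-1 + 2*B) (Z(B) = (B*(-1 + 2*B))*(2*B*(1 + B)) = 2*B²*(1 + B)*(-1 + 2*B))
Z(l(-2, -4))*(-1969) = (2*2²*(1 + 2)*(-1 + 2*2))*(-1969) = (2*4*3*(-1 + 4))*(-1969) = (2*4*3*3)*(-1969) = 72*(-1969) = -141768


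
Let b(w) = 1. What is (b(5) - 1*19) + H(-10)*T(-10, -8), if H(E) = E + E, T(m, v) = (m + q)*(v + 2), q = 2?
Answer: -978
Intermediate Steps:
T(m, v) = (2 + m)*(2 + v) (T(m, v) = (m + 2)*(v + 2) = (2 + m)*(2 + v))
H(E) = 2*E
(b(5) - 1*19) + H(-10)*T(-10, -8) = (1 - 1*19) + (2*(-10))*(4 + 2*(-10) + 2*(-8) - 10*(-8)) = (1 - 19) - 20*(4 - 20 - 16 + 80) = -18 - 20*48 = -18 - 960 = -978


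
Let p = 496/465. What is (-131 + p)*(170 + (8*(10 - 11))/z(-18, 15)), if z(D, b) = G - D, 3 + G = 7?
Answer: -1212278/55 ≈ -22041.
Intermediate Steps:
G = 4 (G = -3 + 7 = 4)
z(D, b) = 4 - D
p = 16/15 (p = 496*(1/465) = 16/15 ≈ 1.0667)
(-131 + p)*(170 + (8*(10 - 11))/z(-18, 15)) = (-131 + 16/15)*(170 + (8*(10 - 11))/(4 - 1*(-18))) = -1949*(170 + (8*(-1))/(4 + 18))/15 = -1949*(170 - 8/22)/15 = -1949*(170 - 8*1/22)/15 = -1949*(170 - 4/11)/15 = -1949/15*1866/11 = -1212278/55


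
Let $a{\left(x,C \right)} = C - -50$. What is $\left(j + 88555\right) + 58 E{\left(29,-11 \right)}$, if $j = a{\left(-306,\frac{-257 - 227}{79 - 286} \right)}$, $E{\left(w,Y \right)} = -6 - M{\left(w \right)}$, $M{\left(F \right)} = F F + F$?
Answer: $\frac{7824463}{207} \approx 37799.0$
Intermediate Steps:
$M{\left(F \right)} = F + F^{2}$ ($M{\left(F \right)} = F^{2} + F = F + F^{2}$)
$a{\left(x,C \right)} = 50 + C$ ($a{\left(x,C \right)} = C + 50 = 50 + C$)
$E{\left(w,Y \right)} = -6 - w \left(1 + w\right)$
$j = \frac{10834}{207}$ ($j = 50 + \frac{-257 - 227}{79 - 286} = 50 - \frac{484}{-207} = 50 - - \frac{484}{207} = 50 + \frac{484}{207} = \frac{10834}{207} \approx 52.338$)
$\left(j + 88555\right) + 58 E{\left(29,-11 \right)} = \left(\frac{10834}{207} + 88555\right) + 58 \left(-6 - 29 \left(1 + 29\right)\right) = \frac{18341719}{207} + 58 \left(-6 - 29 \cdot 30\right) = \frac{18341719}{207} + 58 \left(-6 - 870\right) = \frac{18341719}{207} + 58 \left(-876\right) = \frac{18341719}{207} - 50808 = \frac{7824463}{207}$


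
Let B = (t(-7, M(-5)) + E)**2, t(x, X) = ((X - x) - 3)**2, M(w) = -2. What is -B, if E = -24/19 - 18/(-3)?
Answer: -27556/361 ≈ -76.332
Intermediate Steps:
E = 90/19 (E = -24*1/19 - 18*(-1/3) = -24/19 + 6 = 90/19 ≈ 4.7368)
t(x, X) = (-3 + X - x)**2
B = 27556/361 (B = ((3 - 7 - 1*(-2))**2 + 90/19)**2 = ((3 - 7 + 2)**2 + 90/19)**2 = ((-2)**2 + 90/19)**2 = (4 + 90/19)**2 = (166/19)**2 = 27556/361 ≈ 76.332)
-B = -1*27556/361 = -27556/361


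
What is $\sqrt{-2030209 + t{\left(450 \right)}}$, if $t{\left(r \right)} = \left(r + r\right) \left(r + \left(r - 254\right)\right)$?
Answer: $i \sqrt{1448809} \approx 1203.7 i$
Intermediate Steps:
$t{\left(r \right)} = 2 r \left(-254 + 2 r\right)$ ($t{\left(r \right)} = 2 r \left(r + \left(r - 254\right)\right) = 2 r \left(r + \left(-254 + r\right)\right) = 2 r \left(-254 + 2 r\right)$)
$\sqrt{-2030209 + t{\left(450 \right)}} = \sqrt{-2030209 + 4 \cdot 450 \left(-127 + 450\right)} = \sqrt{-2030209 + 4 \cdot 450 \cdot 323} = \sqrt{-2030209 + 581400} = \sqrt{-1448809} = i \sqrt{1448809}$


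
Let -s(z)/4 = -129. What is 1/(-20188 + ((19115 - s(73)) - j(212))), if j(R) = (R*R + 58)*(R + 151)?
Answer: -1/16337315 ≈ -6.1210e-8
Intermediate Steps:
s(z) = 516 (s(z) = -4*(-129) = 516)
j(R) = (58 + R**2)*(151 + R) (j(R) = (R**2 + 58)*(151 + R) = (58 + R**2)*(151 + R))
1/(-20188 + ((19115 - s(73)) - j(212))) = 1/(-20188 + ((19115 - 1*516) - (8758 + 212**3 + 58*212 + 151*212**2))) = 1/(-20188 + ((19115 - 516) - (8758 + 9528128 + 12296 + 151*44944))) = 1/(-20188 + (18599 - (8758 + 9528128 + 12296 + 6786544))) = 1/(-20188 + (18599 - 1*16335726)) = 1/(-20188 + (18599 - 16335726)) = 1/(-20188 - 16317127) = 1/(-16337315) = -1/16337315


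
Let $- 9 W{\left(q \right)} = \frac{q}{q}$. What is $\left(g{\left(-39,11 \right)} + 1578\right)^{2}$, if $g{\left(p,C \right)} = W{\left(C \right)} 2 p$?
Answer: $\frac{22657600}{9} \approx 2.5175 \cdot 10^{6}$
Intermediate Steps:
$W{\left(q \right)} = - \frac{1}{9}$ ($W{\left(q \right)} = - \frac{q \frac{1}{q}}{9} = \left(- \frac{1}{9}\right) 1 = - \frac{1}{9}$)
$g{\left(p,C \right)} = - \frac{2 p}{9}$ ($g{\left(p,C \right)} = \left(- \frac{1}{9}\right) 2 p = - \frac{2 p}{9}$)
$\left(g{\left(-39,11 \right)} + 1578\right)^{2} = \left(\left(- \frac{2}{9}\right) \left(-39\right) + 1578\right)^{2} = \left(\frac{26}{3} + 1578\right)^{2} = \left(\frac{4760}{3}\right)^{2} = \frac{22657600}{9}$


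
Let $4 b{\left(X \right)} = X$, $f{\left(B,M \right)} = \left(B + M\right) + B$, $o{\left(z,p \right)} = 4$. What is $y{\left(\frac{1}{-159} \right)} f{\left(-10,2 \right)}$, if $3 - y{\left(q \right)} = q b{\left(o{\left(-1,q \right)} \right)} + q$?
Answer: $- \frac{2874}{53} \approx -54.226$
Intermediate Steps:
$f{\left(B,M \right)} = M + 2 B$
$b{\left(X \right)} = \frac{X}{4}$
$y{\left(q \right)} = 3 - 2 q$ ($y{\left(q \right)} = 3 - \left(q \frac{1}{4} \cdot 4 + q\right) = 3 - \left(q 1 + q\right) = 3 - \left(q + q\right) = 3 - 2 q$)
$y{\left(\frac{1}{-159} \right)} f{\left(-10,2 \right)} = \left(3 - \frac{2}{-159}\right) \left(2 + 2 \left(-10\right)\right) = \left(3 - - \frac{2}{159}\right) \left(2 - 20\right) = \left(3 + \frac{2}{159}\right) \left(-18\right) = \frac{479}{159} \left(-18\right) = - \frac{2874}{53}$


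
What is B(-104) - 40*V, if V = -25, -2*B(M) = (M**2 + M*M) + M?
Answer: -9764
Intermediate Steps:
B(M) = -M**2 - M/2 (B(M) = -((M**2 + M*M) + M)/2 = -((M**2 + M**2) + M)/2 = -(2*M**2 + M)/2 = -(M + 2*M**2)/2 = -M**2 - M/2)
B(-104) - 40*V = -1*(-104)*(1/2 - 104) - 40*(-25) = -1*(-104)*(-207/2) - 1*(-1000) = -10764 + 1000 = -9764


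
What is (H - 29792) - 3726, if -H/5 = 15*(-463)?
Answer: 1207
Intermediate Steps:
H = 34725 (H = -75*(-463) = -5*(-6945) = 34725)
(H - 29792) - 3726 = (34725 - 29792) - 3726 = 4933 - 3726 = 1207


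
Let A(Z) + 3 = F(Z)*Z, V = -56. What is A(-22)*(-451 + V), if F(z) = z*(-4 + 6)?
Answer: -489255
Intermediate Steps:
F(z) = 2*z (F(z) = z*2 = 2*z)
A(Z) = -3 + 2*Z² (A(Z) = -3 + (2*Z)*Z = -3 + 2*Z²)
A(-22)*(-451 + V) = (-3 + 2*(-22)²)*(-451 - 56) = (-3 + 2*484)*(-507) = (-3 + 968)*(-507) = 965*(-507) = -489255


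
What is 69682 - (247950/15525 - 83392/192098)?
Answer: 461706193868/6627381 ≈ 69667.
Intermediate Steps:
69682 - (247950/15525 - 83392/192098) = 69682 - (247950*(1/15525) - 83392*1/192098) = 69682 - (1102/69 - 41696/96049) = 69682 - 1*102968974/6627381 = 69682 - 102968974/6627381 = 461706193868/6627381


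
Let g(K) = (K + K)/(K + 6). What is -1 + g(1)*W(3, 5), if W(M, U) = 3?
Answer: -⅐ ≈ -0.14286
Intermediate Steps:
g(K) = 2*K/(6 + K) (g(K) = (2*K)/(6 + K) = 2*K/(6 + K))
-1 + g(1)*W(3, 5) = -1 + (2*1/(6 + 1))*3 = -1 + (2*1/7)*3 = -1 + (2*1*(⅐))*3 = -1 + (2/7)*3 = -1 + 6/7 = -⅐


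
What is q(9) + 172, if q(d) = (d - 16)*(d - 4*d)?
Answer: 361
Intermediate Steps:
q(d) = -3*d*(-16 + d) (q(d) = (-16 + d)*(-3*d) = -3*d*(-16 + d))
q(9) + 172 = 3*9*(16 - 1*9) + 172 = 3*9*(16 - 9) + 172 = 3*9*7 + 172 = 189 + 172 = 361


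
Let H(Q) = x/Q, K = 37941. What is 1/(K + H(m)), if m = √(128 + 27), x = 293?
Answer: 5880855/223125433706 - 293*√155/223125433706 ≈ 2.6340e-5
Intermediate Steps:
m = √155 ≈ 12.450
H(Q) = 293/Q
1/(K + H(m)) = 1/(37941 + 293/(√155)) = 1/(37941 + 293*(√155/155)) = 1/(37941 + 293*√155/155)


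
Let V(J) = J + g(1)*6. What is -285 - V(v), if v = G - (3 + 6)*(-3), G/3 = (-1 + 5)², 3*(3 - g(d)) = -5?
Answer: -388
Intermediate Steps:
g(d) = 14/3 (g(d) = 3 - ⅓*(-5) = 3 + 5/3 = 14/3)
G = 48 (G = 3*(-1 + 5)² = 3*4² = 3*16 = 48)
v = 75 (v = 48 - (3 + 6)*(-3) = 48 - 9*(-3) = 48 - 1*(-27) = 48 + 27 = 75)
V(J) = 28 + J (V(J) = J + (14/3)*6 = J + 28 = 28 + J)
-285 - V(v) = -285 - (28 + 75) = -285 - 1*103 = -285 - 103 = -388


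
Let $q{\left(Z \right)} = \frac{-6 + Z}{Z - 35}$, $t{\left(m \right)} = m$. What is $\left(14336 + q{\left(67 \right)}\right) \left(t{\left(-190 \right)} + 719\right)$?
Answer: $\frac{242712077}{32} \approx 7.5848 \cdot 10^{6}$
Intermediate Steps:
$q{\left(Z \right)} = \frac{-6 + Z}{-35 + Z}$
$\left(14336 + q{\left(67 \right)}\right) \left(t{\left(-190 \right)} + 719\right) = \left(14336 + \frac{-6 + 67}{-35 + 67}\right) \left(-190 + 719\right) = \left(14336 + \frac{1}{32} \cdot 61\right) 529 = \left(14336 + \frac{61}{32}\right) 529 = \frac{458813}{32} \cdot 529 = \frac{242712077}{32}$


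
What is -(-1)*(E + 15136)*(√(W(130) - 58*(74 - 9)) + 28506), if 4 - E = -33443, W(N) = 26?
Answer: 1384906998 + 582996*I*√26 ≈ 1.3849e+9 + 2.9727e+6*I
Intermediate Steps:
E = 33447 (E = 4 - 1*(-33443) = 4 + 33443 = 33447)
-(-1)*(E + 15136)*(√(W(130) - 58*(74 - 9)) + 28506) = -(-1)*(33447 + 15136)*(√(26 - 58*(74 - 9)) + 28506) = -(-1)*48583*(√(26 - 58*65) + 28506) = -(-1)*48583*(√(26 - 3770) + 28506) = -(-1)*48583*(√(-3744) + 28506) = -(-1)*48583*(12*I*√26 + 28506) = -(-1)*48583*(28506 + 12*I*√26) = -(-1)*(1384906998 + 582996*I*√26) = -(-1384906998 - 582996*I*√26) = 1384906998 + 582996*I*√26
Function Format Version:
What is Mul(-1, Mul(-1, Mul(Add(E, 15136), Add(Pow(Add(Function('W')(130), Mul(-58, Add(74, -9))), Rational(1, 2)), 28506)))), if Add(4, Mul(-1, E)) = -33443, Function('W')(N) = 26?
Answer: Add(1384906998, Mul(582996, I, Pow(26, Rational(1, 2)))) ≈ Add(1.3849e+9, Mul(2.9727e+6, I))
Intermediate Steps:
E = 33447 (E = Add(4, Mul(-1, -33443)) = Add(4, 33443) = 33447)
Mul(-1, Mul(-1, Mul(Add(E, 15136), Add(Pow(Add(Function('W')(130), Mul(-58, Add(74, -9))), Rational(1, 2)), 28506)))) = Mul(-1, Mul(-1, Mul(Add(33447, 15136), Add(Pow(Add(26, Mul(-58, Add(74, -9))), Rational(1, 2)), 28506)))) = Mul(-1, Mul(-1, Mul(48583, Add(Pow(Add(26, Mul(-58, 65)), Rational(1, 2)), 28506)))) = Mul(-1, Mul(-1, Mul(48583, Add(Pow(Add(26, -3770), Rational(1, 2)), 28506)))) = Mul(-1, Mul(-1, Mul(48583, Add(Pow(-3744, Rational(1, 2)), 28506)))) = Mul(-1, Mul(-1, Mul(48583, Add(Mul(12, I, Pow(26, Rational(1, 2))), 28506)))) = Mul(-1, Mul(-1, Mul(48583, Add(28506, Mul(12, I, Pow(26, Rational(1, 2))))))) = Mul(-1, Mul(-1, Add(1384906998, Mul(582996, I, Pow(26, Rational(1, 2)))))) = Mul(-1, Add(-1384906998, Mul(-582996, I, Pow(26, Rational(1, 2))))) = Add(1384906998, Mul(582996, I, Pow(26, Rational(1, 2))))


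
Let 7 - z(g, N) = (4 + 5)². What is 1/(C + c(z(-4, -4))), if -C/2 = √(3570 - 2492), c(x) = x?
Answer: -37/582 + 7*√22/582 ≈ -0.0071599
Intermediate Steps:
z(g, N) = -74 (z(g, N) = 7 - (4 + 5)² = 7 - 1*9² = 7 - 1*81 = 7 - 81 = -74)
C = -14*√22 (C = -2*√(3570 - 2492) = -14*√22 ≈ -65.666)
1/(C + c(z(-4, -4))) = 1/(-14*√22 - 74) = 1/(-74 - 14*√22)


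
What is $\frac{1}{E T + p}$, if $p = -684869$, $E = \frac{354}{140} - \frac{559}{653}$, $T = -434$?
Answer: $- \frac{3265}{2238467266} \approx -1.4586 \cdot 10^{-6}$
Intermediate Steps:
$E = \frac{76451}{45710}$ ($E = 354 \cdot \frac{1}{140} - \frac{559}{653} = \frac{177}{70} - \frac{559}{653} = \frac{76451}{45710} \approx 1.6725$)
$\frac{1}{E T + p} = \frac{1}{\frac{76451}{45710} \left(-434\right) - 684869} = \frac{1}{- \frac{2369981}{3265} - 684869} = \frac{1}{- \frac{2238467266}{3265}} = - \frac{3265}{2238467266}$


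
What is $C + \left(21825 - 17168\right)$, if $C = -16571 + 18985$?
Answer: $7071$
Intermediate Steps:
$C = 2414$
$C + \left(21825 - 17168\right) = 2414 + \left(21825 - 17168\right) = 2414 + 4657 = 7071$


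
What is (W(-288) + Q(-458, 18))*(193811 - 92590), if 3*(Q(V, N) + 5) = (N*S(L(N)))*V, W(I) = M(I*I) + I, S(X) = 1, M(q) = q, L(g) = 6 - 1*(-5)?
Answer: 8087861563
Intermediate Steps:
L(g) = 11 (L(g) = 6 + 5 = 11)
W(I) = I + I² (W(I) = I*I + I = I² + I = I + I²)
Q(V, N) = -5 + N*V/3 (Q(V, N) = -5 + ((N*1)*V)/3 = -5 + (N*V)/3 = -5 + N*V/3)
(W(-288) + Q(-458, 18))*(193811 - 92590) = (-288*(1 - 288) + (-5 + (⅓)*18*(-458)))*(193811 - 92590) = (-288*(-287) + (-5 - 2748))*101221 = (82656 - 2753)*101221 = 79903*101221 = 8087861563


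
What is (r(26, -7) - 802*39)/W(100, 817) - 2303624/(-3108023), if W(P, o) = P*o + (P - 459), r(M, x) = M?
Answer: 6942088076/19446899911 ≈ 0.35698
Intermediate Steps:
W(P, o) = -459 + P + P*o (W(P, o) = P*o + (-459 + P) = -459 + P + P*o)
(r(26, -7) - 802*39)/W(100, 817) - 2303624/(-3108023) = (26 - 802*39)/(-459 + 100 + 100*817) - 2303624/(-3108023) = (26 - 31278)/(-459 + 100 + 81700) - 2303624*(-1/3108023) = -31252/81341 + 2303624/3108023 = -31252*1/81341 + 2303624/3108023 = -2404/6257 + 2303624/3108023 = 6942088076/19446899911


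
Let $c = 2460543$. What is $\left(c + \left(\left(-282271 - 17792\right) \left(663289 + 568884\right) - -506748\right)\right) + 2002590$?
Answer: $-369724557018$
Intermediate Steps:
$\left(c + \left(\left(-282271 - 17792\right) \left(663289 + 568884\right) - -506748\right)\right) + 2002590 = \left(2460543 + \left(\left(-282271 - 17792\right) \left(663289 + 568884\right) - -506748\right)\right) + 2002590 = \left(2460543 + \left(\left(-300063\right) 1232173 + 506748\right)\right) + 2002590 = \left(2460543 + \left(-369729526899 + 506748\right)\right) + 2002590 = \left(2460543 - 369729020151\right) + 2002590 = -369726559608 + 2002590 = -369724557018$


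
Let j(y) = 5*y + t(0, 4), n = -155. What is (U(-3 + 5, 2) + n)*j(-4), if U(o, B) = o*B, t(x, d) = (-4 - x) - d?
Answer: 4228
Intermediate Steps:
t(x, d) = -4 - d - x
U(o, B) = B*o
j(y) = -8 + 5*y (j(y) = 5*y + (-4 - 1*4 - 1*0) = 5*y + (-4 - 4 + 0) = 5*y - 8 = -8 + 5*y)
(U(-3 + 5, 2) + n)*j(-4) = (2*(-3 + 5) - 155)*(-8 + 5*(-4)) = (2*2 - 155)*(-8 - 20) = (4 - 155)*(-28) = -151*(-28) = 4228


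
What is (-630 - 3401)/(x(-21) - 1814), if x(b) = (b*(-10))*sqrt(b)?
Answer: 3656117/2108348 + 423255*I*sqrt(21)/2108348 ≈ 1.7341 + 0.91996*I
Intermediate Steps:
x(b) = -10*b**(3/2) (x(b) = (-10*b)*sqrt(b) = -10*b**(3/2))
(-630 - 3401)/(x(-21) - 1814) = (-630 - 3401)/(-(-210)*I*sqrt(21) - 1814) = -4031/(-(-210)*I*sqrt(21) - 1814) = -4031/(210*I*sqrt(21) - 1814) = -4031/(-1814 + 210*I*sqrt(21))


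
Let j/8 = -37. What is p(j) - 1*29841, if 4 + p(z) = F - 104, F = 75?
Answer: -29874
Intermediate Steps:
j = -296 (j = 8*(-37) = -296)
p(z) = -33 (p(z) = -4 + (75 - 104) = -4 - 29 = -33)
p(j) - 1*29841 = -33 - 1*29841 = -33 - 29841 = -29874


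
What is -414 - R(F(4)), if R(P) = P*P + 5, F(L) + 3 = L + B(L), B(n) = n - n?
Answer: -420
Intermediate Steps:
B(n) = 0
F(L) = -3 + L (F(L) = -3 + (L + 0) = -3 + L)
R(P) = 5 + P**2 (R(P) = P**2 + 5 = 5 + P**2)
-414 - R(F(4)) = -414 - (5 + (-3 + 4)**2) = -414 - (5 + 1**2) = -414 - (5 + 1) = -414 - 1*6 = -414 - 6 = -420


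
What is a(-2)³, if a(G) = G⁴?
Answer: 4096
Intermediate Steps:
a(-2)³ = ((-2)⁴)³ = 16³ = 4096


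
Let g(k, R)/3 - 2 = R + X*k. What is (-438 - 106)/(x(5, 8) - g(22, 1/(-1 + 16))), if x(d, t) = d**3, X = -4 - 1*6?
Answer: -1360/1947 ≈ -0.69851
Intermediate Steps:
X = -10 (X = -4 - 6 = -10)
g(k, R) = 6 - 30*k + 3*R (g(k, R) = 6 + 3*(R - 10*k) = 6 + (-30*k + 3*R) = 6 - 30*k + 3*R)
(-438 - 106)/(x(5, 8) - g(22, 1/(-1 + 16))) = (-438 - 106)/(5**3 - (6 - 30*22 + 3/(-1 + 16))) = -544/(125 - (6 - 660 + 3/15)) = -544/(125 - (6 - 660 + 3*(1/15))) = -544/(125 - (6 - 660 + 1/5)) = -544/(125 - 1*(-3269/5)) = -544/(125 + 3269/5) = -544/3894/5 = -544*5/3894 = -1360/1947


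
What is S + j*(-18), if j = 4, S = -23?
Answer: -95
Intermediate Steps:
S + j*(-18) = -23 + 4*(-18) = -23 - 72 = -95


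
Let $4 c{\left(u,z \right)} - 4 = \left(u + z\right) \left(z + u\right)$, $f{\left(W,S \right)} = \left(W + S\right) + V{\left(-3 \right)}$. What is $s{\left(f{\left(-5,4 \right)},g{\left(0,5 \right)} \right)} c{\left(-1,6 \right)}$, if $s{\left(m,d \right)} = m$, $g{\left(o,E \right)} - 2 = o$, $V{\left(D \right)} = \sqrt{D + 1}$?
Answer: $- \frac{29}{4} + \frac{29 i \sqrt{2}}{4} \approx -7.25 + 10.253 i$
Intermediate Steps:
$V{\left(D \right)} = \sqrt{1 + D}$
$g{\left(o,E \right)} = 2 + o$
$f{\left(W,S \right)} = S + W + i \sqrt{2}$ ($f{\left(W,S \right)} = \left(W + S\right) + \sqrt{1 - 3} = \left(S + W\right) + \sqrt{-2} = \left(S + W\right) + i \sqrt{2} = S + W + i \sqrt{2}$)
$c{\left(u,z \right)} = 1 + \frac{\left(u + z\right)^{2}}{4}$ ($c{\left(u,z \right)} = 1 + \frac{\left(u + z\right) \left(z + u\right)}{4} = 1 + \frac{\left(u + z\right) \left(u + z\right)}{4} = 1 + \frac{\left(u + z\right)^{2}}{4}$)
$s{\left(f{\left(-5,4 \right)},g{\left(0,5 \right)} \right)} c{\left(-1,6 \right)} = \left(4 - 5 + i \sqrt{2}\right) \left(1 + \frac{\left(-1 + 6\right)^{2}}{4}\right) = \left(-1 + i \sqrt{2}\right) \left(1 + \frac{5^{2}}{4}\right) = \left(-1 + i \sqrt{2}\right) \left(1 + \frac{1}{4} \cdot 25\right) = \left(-1 + i \sqrt{2}\right) \left(1 + \frac{25}{4}\right) = \left(-1 + i \sqrt{2}\right) \frac{29}{4} = - \frac{29}{4} + \frac{29 i \sqrt{2}}{4}$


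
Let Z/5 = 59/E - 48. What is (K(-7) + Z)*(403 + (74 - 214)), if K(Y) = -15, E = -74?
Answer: -5040395/74 ≈ -68114.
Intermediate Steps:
Z = -18055/74 (Z = 5*(59/(-74) - 48) = 5*(59*(-1/74) - 48) = 5*(-59/74 - 48) = 5*(-3611/74) = -18055/74 ≈ -243.99)
(K(-7) + Z)*(403 + (74 - 214)) = (-15 - 18055/74)*(403 + (74 - 214)) = -19165*(403 - 140)/74 = -19165/74*263 = -5040395/74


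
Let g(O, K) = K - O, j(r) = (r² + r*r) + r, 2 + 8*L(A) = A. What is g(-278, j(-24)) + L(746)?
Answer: 1499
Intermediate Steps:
L(A) = -¼ + A/8
j(r) = r + 2*r² (j(r) = (r² + r²) + r = 2*r² + r = r + 2*r²)
g(-278, j(-24)) + L(746) = (-24*(1 + 2*(-24)) - 1*(-278)) + (-¼ + (⅛)*746) = (-24*(1 - 48) + 278) + (-¼ + 373/4) = (-24*(-47) + 278) + 93 = (1128 + 278) + 93 = 1406 + 93 = 1499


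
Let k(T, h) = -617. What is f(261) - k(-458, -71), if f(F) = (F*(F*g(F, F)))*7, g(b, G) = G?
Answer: 124457684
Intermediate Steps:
f(F) = 7*F³ (f(F) = (F*(F*F))*7 = (F*F²)*7 = F³*7 = 7*F³)
f(261) - k(-458, -71) = 7*261³ - 1*(-617) = 7*17779581 + 617 = 124457067 + 617 = 124457684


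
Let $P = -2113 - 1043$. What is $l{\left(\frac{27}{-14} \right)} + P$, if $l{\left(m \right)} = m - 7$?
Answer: $- \frac{44309}{14} \approx -3164.9$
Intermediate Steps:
$l{\left(m \right)} = -7 + m$
$P = -3156$
$l{\left(\frac{27}{-14} \right)} + P = \left(-7 + \frac{27}{-14}\right) - 3156 = \left(-7 + 27 \left(- \frac{1}{14}\right)\right) - 3156 = \left(-7 - \frac{27}{14}\right) - 3156 = - \frac{125}{14} - 3156 = - \frac{44309}{14}$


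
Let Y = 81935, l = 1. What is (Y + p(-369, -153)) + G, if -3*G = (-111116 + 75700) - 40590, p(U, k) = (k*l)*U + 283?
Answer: 492031/3 ≈ 1.6401e+5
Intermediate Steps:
p(U, k) = 283 + U*k (p(U, k) = (k*1)*U + 283 = k*U + 283 = U*k + 283 = 283 + U*k)
G = 76006/3 (G = -((-111116 + 75700) - 40590)/3 = -(-35416 - 40590)/3 = -1/3*(-76006) = 76006/3 ≈ 25335.)
(Y + p(-369, -153)) + G = (81935 + (283 - 369*(-153))) + 76006/3 = (81935 + (283 + 56457)) + 76006/3 = (81935 + 56740) + 76006/3 = 138675 + 76006/3 = 492031/3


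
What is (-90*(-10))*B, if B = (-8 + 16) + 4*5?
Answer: 25200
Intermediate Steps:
B = 28 (B = 8 + 20 = 28)
(-90*(-10))*B = -90*(-10)*28 = 900*28 = 25200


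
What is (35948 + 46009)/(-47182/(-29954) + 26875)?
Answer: 409156663/134176822 ≈ 3.0494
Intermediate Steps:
(35948 + 46009)/(-47182/(-29954) + 26875) = 81957/(-47182*(-1/29954) + 26875) = 81957/(23591/14977 + 26875) = 81957/(402530466/14977) = 81957*(14977/402530466) = 409156663/134176822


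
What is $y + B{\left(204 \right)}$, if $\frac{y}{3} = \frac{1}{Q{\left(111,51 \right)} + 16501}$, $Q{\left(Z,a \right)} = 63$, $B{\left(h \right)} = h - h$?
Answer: $\frac{3}{16564} \approx 0.00018112$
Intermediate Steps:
$B{\left(h \right)} = 0$
$y = \frac{3}{16564}$ ($y = \frac{3}{63 + 16501} = \frac{3}{16564} \approx 0.00018112$)
$y + B{\left(204 \right)} = \frac{3}{16564} + 0 = \frac{3}{16564}$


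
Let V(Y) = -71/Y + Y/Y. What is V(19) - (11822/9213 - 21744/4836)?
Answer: 33596482/70543941 ≈ 0.47625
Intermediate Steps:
V(Y) = 1 - 71/Y (V(Y) = -71/Y + 1 = 1 - 71/Y)
V(19) - (11822/9213 - 21744/4836) = (-71 + 19)/19 - (11822/9213 - 21744/4836) = (1/19)*(-52) - (11822*(1/9213) - 21744*1/4836) = -52/19 - (11822/9213 - 1812/403) = -52/19 - 1*(-11929690/3712839) = -52/19 + 11929690/3712839 = 33596482/70543941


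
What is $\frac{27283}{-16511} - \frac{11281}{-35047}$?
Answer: $- \frac{769926710}{578661017} \approx -1.3305$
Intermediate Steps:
$\frac{27283}{-16511} - \frac{11281}{-35047} = 27283 \left(- \frac{1}{16511}\right) - - \frac{11281}{35047} = - \frac{27283}{16511} + \frac{11281}{35047} = - \frac{769926710}{578661017}$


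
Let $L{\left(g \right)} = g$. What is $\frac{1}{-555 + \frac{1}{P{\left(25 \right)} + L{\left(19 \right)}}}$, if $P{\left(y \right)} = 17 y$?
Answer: $- \frac{444}{246419} \approx -0.0018018$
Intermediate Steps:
$\frac{1}{-555 + \frac{1}{P{\left(25 \right)} + L{\left(19 \right)}}} = \frac{1}{-555 + \frac{1}{17 \cdot 25 + 19}} = \frac{1}{-555 + \frac{1}{425 + 19}} = \frac{1}{-555 + \frac{1}{444}} = \frac{1}{- \frac{246419}{444}} = - \frac{444}{246419}$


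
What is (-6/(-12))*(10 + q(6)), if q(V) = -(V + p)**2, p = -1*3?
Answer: 1/2 ≈ 0.50000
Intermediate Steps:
p = -3
q(V) = -(-3 + V)**2 (q(V) = -(V - 3)**2 = -(-3 + V)**2)
(-6/(-12))*(10 + q(6)) = (-6/(-12))*(10 - (-3 + 6)**2) = (-6*(-1/12))*(10 - 1*3**2) = (10 - 1*9)/2 = (10 - 9)/2 = (1/2)*1 = 1/2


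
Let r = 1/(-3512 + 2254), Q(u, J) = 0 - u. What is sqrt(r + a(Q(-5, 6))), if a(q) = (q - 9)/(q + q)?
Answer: I*sqrt(15857090)/6290 ≈ 0.63308*I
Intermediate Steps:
Q(u, J) = -u
a(q) = (-9 + q)/(2*q) (a(q) = (-9 + q)/((2*q)) = (-9 + q)*(1/(2*q)) = (-9 + q)/(2*q))
r = -1/1258 (r = 1/(-1258) = -1/1258 ≈ -0.00079491)
sqrt(r + a(Q(-5, 6))) = sqrt(-1/1258 + (-9 - 1*(-5))/(2*((-1*(-5))))) = sqrt(-1/1258 + (1/2)*(-9 + 5)/5) = sqrt(-1/1258 + (1/2)*(1/5)*(-4)) = sqrt(-1/1258 - 2/5) = sqrt(-2521/6290) = I*sqrt(15857090)/6290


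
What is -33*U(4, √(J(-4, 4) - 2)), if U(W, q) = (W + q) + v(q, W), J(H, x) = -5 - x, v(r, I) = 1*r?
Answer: -132 - 66*I*√11 ≈ -132.0 - 218.9*I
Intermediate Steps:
v(r, I) = r
U(W, q) = W + 2*q (U(W, q) = (W + q) + q = W + 2*q)
-33*U(4, √(J(-4, 4) - 2)) = -33*(4 + 2*√((-5 - 1*4) - 2)) = -33*(4 + 2*√((-5 - 4) - 2)) = -33*(4 + 2*√(-9 - 2)) = -33*(4 + 2*√(-11)) = -33*(4 + 2*(I*√11)) = -33*(4 + 2*I*√11) = -132 - 66*I*√11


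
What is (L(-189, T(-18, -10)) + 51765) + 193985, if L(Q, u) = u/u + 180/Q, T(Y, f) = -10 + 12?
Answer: 5160751/21 ≈ 2.4575e+5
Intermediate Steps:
T(Y, f) = 2
L(Q, u) = 1 + 180/Q
(L(-189, T(-18, -10)) + 51765) + 193985 = ((180 - 189)/(-189) + 51765) + 193985 = (-1/189*(-9) + 51765) + 193985 = (1/21 + 51765) + 193985 = 1087066/21 + 193985 = 5160751/21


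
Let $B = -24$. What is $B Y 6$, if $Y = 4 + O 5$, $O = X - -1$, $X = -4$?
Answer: $1584$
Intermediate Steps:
$O = -3$ ($O = -4 - -1 = -4 + 1 = -3$)
$Y = -11$ ($Y = 4 - 15 = -11$)
$B Y 6 = \left(-24\right) \left(-11\right) 6 = 264 \cdot 6 = 1584$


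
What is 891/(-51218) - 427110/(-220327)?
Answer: 21679408623/11284708286 ≈ 1.9211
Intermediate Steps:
891/(-51218) - 427110/(-220327) = 891*(-1/51218) - 427110*(-1/220327) = -891/51218 + 427110/220327 = 21679408623/11284708286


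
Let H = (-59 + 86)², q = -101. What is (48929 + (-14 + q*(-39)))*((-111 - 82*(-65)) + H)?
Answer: 314375592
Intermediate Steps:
H = 729 (H = 27² = 729)
(48929 + (-14 + q*(-39)))*((-111 - 82*(-65)) + H) = (48929 + (-14 - 101*(-39)))*((-111 - 82*(-65)) + 729) = (48929 + (-14 + 3939))*((-111 + 5330) + 729) = (48929 + 3925)*(5219 + 729) = 52854*5948 = 314375592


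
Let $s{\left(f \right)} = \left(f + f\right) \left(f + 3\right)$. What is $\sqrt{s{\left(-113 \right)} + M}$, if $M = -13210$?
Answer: $5 \sqrt{466} \approx 107.94$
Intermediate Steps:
$s{\left(f \right)} = 2 f \left(3 + f\right)$
$\sqrt{s{\left(-113 \right)} + M} = \sqrt{2 \left(-113\right) \left(3 - 113\right) - 13210} = \sqrt{2 \left(-113\right) \left(-110\right) - 13210} = \sqrt{24860 - 13210} = \sqrt{11650} = 5 \sqrt{466}$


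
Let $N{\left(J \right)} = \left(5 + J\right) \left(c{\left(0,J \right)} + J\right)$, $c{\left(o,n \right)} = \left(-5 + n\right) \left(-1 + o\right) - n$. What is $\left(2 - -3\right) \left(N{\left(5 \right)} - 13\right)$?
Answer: $-65$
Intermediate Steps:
$c{\left(o,n \right)} = - n + \left(-1 + o\right) \left(-5 + n\right)$ ($c{\left(o,n \right)} = \left(-1 + o\right) \left(-5 + n\right) - n = - n + \left(-1 + o\right) \left(-5 + n\right)$)
$N{\left(J \right)} = \left(5 + J\right) \left(5 - J\right)$ ($N{\left(J \right)} = \left(5 + J\right) \left(\left(5 - 0 - 2 J + J 0\right) + J\right) = \left(5 + J\right) \left(\left(5 + 0 - 2 J + 0\right) + J\right) = \left(5 + J\right) \left(\left(5 - 2 J\right) + J\right) = \left(5 + J\right) \left(5 - J\right)$)
$\left(2 - -3\right) \left(N{\left(5 \right)} - 13\right) = \left(2 - -3\right) \left(\left(25 - 5^{2}\right) - 13\right) = \left(2 + 3\right) \left(\left(25 - 25\right) - 13\right) = 5 \left(\left(25 - 25\right) - 13\right) = 5 \left(0 - 13\right) = 5 \left(-13\right) = -65$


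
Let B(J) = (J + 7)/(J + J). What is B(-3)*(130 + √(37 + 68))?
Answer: -260/3 - 2*√105/3 ≈ -93.498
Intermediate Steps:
B(J) = (7 + J)/(2*J) (B(J) = (7 + J)/((2*J)) = (7 + J)*(1/(2*J)) = (7 + J)/(2*J))
B(-3)*(130 + √(37 + 68)) = ((½)*(7 - 3)/(-3))*(130 + √(37 + 68)) = ((½)*(-⅓)*4)*(130 + √105) = -2*(130 + √105)/3 = -260/3 - 2*√105/3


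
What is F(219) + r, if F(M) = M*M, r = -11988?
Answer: 35973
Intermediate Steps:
F(M) = M**2
F(219) + r = 219**2 - 11988 = 47961 - 11988 = 35973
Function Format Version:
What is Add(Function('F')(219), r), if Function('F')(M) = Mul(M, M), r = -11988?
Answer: 35973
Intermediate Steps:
Function('F')(M) = Pow(M, 2)
Add(Function('F')(219), r) = Add(Pow(219, 2), -11988) = Add(47961, -11988) = 35973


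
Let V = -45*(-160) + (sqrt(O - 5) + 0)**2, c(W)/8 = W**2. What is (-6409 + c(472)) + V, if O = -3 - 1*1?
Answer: 1783054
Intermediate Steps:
O = -4 (O = -3 - 1 = -4)
c(W) = 8*W**2
V = 7191 (V = -45*(-160) + (sqrt(-4 - 5) + 0)**2 = 7200 + (sqrt(-9) + 0)**2 = 7200 + (3*I + 0)**2 = 7200 + (3*I)**2 = 7200 - 9 = 7191)
(-6409 + c(472)) + V = (-6409 + 8*472**2) + 7191 = (-6409 + 8*222784) + 7191 = (-6409 + 1782272) + 7191 = 1775863 + 7191 = 1783054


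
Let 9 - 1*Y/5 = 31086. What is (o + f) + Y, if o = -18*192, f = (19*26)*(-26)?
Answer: -171685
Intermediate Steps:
Y = -155385 (Y = 45 - 5*31086 = 45 - 155430 = -155385)
f = -12844 (f = 494*(-26) = -12844)
o = -3456
(o + f) + Y = (-3456 - 12844) - 155385 = -16300 - 155385 = -171685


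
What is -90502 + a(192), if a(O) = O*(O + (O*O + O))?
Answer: 7061114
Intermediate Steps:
a(O) = O*(O**2 + 2*O) (a(O) = O*(O + (O**2 + O)) = O*(O + (O + O**2)) = O*(O**2 + 2*O))
-90502 + a(192) = -90502 + 192**2*(2 + 192) = -90502 + 36864*194 = -90502 + 7151616 = 7061114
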